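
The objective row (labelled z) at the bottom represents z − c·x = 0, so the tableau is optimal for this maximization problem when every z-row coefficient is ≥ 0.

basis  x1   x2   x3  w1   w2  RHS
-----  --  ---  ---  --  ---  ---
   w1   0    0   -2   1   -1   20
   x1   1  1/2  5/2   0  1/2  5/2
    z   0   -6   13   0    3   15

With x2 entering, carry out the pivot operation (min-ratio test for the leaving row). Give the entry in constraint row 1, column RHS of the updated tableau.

20

Ratio test on column x2 — row 1: entry 0 ≤ 0; row 2: (5/2)/(1/2) = 5. Minimum is 5 at row 2 (x1 leaves); pivot element 1/2.
Divide row 2 by 1/2; eliminate column x2 from the other rows.
Row 1 update in column RHS: 20 − 0·5 = 20.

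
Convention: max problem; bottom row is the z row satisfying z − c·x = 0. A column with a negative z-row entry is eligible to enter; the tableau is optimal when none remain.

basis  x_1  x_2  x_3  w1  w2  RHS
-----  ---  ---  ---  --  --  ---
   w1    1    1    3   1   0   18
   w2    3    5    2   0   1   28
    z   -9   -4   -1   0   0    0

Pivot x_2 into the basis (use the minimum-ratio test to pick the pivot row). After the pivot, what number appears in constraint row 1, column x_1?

Ratio test on column x_2 — row 1: 18/1 = 18; row 2: 28/5 = 28/5. Minimum is 28/5 at row 2 (w2 leaves); pivot element 5.
Divide row 2 by 5; eliminate column x_2 from the other rows.
Row 1 update in column x_1: 1 − 1·(3/5) = 2/5.

2/5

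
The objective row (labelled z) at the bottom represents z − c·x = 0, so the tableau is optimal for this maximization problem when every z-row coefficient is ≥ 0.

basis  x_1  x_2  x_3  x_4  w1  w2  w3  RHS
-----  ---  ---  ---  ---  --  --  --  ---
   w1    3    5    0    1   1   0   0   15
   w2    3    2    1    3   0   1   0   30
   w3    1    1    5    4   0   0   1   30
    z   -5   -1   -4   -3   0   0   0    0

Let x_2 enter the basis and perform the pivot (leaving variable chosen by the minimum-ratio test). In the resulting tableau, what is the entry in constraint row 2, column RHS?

Ratio test on column x_2 — row 1: 15/5 = 3; row 2: 30/2 = 15; row 3: 30/1 = 30. Minimum is 3 at row 1 (w1 leaves); pivot element 5.
Divide row 1 by 5; eliminate column x_2 from the other rows.
Row 2 update in column RHS: 30 − 2·3 = 24.

24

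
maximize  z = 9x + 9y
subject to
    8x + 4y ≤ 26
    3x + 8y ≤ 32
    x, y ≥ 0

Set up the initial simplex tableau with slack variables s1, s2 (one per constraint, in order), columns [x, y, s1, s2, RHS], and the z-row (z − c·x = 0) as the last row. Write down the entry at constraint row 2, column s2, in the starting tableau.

1

Slack s2 belongs to constraint 2; its column is the unit vector e_2, so the entry in row 2 is 1.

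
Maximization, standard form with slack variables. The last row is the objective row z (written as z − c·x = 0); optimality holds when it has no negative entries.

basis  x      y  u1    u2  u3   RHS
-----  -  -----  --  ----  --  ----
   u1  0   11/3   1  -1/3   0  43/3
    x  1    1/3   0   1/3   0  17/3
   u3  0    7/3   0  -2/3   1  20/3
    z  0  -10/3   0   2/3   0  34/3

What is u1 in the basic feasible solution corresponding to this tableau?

43/3

u1 is basic (row 1); its value is the RHS of that row, 43/3.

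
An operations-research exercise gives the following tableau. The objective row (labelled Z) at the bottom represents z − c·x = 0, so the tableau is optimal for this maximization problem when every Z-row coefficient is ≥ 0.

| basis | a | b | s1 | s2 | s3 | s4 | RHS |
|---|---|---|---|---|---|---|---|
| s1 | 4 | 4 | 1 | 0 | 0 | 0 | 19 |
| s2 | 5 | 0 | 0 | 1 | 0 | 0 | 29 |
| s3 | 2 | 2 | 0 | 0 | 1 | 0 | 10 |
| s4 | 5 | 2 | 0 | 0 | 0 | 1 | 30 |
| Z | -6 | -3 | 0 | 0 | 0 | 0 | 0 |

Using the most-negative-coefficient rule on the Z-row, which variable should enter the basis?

a

Negative Z-row entries: a: -6, b: -3.
The most negative is -6 in column a, so a enters.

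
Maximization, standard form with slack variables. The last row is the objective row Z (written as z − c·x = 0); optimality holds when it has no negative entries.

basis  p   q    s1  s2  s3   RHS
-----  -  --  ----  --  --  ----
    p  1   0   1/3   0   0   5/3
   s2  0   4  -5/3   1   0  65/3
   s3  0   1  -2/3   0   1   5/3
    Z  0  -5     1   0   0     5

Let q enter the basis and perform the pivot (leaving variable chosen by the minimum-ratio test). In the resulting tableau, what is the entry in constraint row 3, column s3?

1

Ratio test on column q — row 1: entry 0 ≤ 0; row 2: (65/3)/4 = 65/12; row 3: (5/3)/1 = 5/3. Minimum is 5/3 at row 3 (s3 leaves); pivot element 1.
Divide row 3 by 1; eliminate column q from the other rows.
In the new row 3, the s3 entry is the old entry divided by the pivot: 1/1 = 1.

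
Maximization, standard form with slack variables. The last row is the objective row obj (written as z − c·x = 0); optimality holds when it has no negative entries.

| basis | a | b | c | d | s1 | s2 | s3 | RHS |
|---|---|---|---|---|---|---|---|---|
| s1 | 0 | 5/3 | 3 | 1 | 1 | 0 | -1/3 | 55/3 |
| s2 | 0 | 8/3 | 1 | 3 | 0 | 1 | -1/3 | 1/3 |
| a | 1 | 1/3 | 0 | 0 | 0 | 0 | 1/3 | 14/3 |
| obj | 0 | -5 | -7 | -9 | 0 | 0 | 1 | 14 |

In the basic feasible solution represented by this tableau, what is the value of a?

14/3

a is basic (row 3); its value is the RHS of that row, 14/3.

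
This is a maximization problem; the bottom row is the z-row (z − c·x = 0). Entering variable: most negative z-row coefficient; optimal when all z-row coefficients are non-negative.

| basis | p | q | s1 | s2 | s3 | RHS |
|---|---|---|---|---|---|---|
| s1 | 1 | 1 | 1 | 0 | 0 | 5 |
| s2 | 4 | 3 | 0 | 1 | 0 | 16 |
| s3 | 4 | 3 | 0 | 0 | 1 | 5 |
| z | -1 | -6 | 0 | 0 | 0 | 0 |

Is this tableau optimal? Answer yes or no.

no

The z-row has a negative entry -6 in column q, so it is not optimal.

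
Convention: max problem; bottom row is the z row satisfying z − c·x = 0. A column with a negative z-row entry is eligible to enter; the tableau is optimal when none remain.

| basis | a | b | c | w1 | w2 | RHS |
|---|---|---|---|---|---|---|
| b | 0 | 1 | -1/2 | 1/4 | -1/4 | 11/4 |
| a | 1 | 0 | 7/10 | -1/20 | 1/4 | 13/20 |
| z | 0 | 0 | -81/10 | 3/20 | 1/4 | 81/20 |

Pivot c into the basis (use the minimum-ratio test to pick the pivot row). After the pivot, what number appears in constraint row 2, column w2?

5/14

Ratio test on column c — row 1: entry -1/2 ≤ 0; row 2: (13/20)/(7/10) = 13/14. Minimum is 13/14 at row 2 (a leaves); pivot element 7/10.
Divide row 2 by 7/10; eliminate column c from the other rows.
In the new row 2, the w2 entry is the old entry divided by the pivot: (1/4)/(7/10) = 5/14.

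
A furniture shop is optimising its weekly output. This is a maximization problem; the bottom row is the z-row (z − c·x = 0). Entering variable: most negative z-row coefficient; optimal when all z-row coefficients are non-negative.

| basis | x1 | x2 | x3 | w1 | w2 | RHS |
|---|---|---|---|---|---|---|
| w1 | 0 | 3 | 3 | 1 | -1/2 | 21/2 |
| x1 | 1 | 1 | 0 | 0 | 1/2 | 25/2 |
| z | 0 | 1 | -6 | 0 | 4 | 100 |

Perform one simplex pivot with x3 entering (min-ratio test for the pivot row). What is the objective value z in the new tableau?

Ratio test on column x3 — row 1: (21/2)/3 = 7/2; row 2: entry 0 ≤ 0. Minimum is 7/2 at row 1 (w1 leaves); pivot element 3.
Pivot on row 1; the z-row RHS becomes 100 − (-6)·(7/2) = 121.

121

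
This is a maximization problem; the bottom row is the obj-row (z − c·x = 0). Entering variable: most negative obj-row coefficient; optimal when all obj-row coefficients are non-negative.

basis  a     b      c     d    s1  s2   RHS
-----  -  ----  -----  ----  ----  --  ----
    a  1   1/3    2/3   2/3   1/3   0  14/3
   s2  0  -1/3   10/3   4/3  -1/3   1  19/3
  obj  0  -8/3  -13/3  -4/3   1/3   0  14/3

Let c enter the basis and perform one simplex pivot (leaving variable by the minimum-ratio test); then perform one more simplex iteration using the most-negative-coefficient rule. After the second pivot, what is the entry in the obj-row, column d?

7/2

Ratio test on column c — row 1: (14/3)/(2/3) = 7; row 2: (19/3)/(10/3) = 19/10. Minimum is 19/10 at row 2 (s2 leaves); pivot element 10/3.
Divide row 2 by 10/3; eliminate column c from the other rows.
Second iteration: most negative obj-row entry is -31/10 in column b, so b enters.
Ratio test on column b — row 1: (17/5)/(2/5) = 17/2; row 2: entry -1/10 ≤ 0. Minimum is 17/2 at row 1 (a leaves); pivot element 2/5.
Divide row 1 by 2/5; eliminate column b from the other rows.
After both pivots, the entry at the obj-row, column d is 7/2.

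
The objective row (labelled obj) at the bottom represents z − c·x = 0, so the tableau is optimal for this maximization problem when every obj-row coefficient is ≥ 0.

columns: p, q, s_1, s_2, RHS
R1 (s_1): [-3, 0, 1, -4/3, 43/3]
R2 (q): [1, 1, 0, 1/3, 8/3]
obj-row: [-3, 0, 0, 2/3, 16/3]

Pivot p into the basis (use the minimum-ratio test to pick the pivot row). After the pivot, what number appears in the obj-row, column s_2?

Ratio test on column p — row 1: entry -3 ≤ 0; row 2: (8/3)/1 = 8/3. Minimum is 8/3 at row 2 (q leaves); pivot element 1.
Divide row 2 by 1; eliminate column p from the other rows.
obj-row update in column s_2: 2/3 − (-3)·(1/3) = 5/3.

5/3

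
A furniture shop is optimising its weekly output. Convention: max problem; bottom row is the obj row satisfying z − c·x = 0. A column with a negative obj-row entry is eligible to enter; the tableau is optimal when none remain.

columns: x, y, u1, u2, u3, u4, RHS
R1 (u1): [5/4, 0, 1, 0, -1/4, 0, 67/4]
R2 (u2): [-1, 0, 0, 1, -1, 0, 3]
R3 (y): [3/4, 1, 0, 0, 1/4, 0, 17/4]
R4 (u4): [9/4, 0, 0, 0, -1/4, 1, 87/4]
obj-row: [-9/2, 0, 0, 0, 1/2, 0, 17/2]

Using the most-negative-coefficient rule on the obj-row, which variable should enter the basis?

x

Negative obj-row entries: x: -9/2.
The most negative is -9/2 in column x, so x enters.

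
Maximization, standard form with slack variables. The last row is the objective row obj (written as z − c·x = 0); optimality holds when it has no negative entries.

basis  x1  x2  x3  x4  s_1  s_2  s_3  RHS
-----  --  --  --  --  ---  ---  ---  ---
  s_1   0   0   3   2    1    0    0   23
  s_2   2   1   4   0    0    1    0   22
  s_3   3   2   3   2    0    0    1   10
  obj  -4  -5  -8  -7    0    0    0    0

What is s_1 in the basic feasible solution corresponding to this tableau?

23

s_1 is basic (row 1); its value is the RHS of that row, 23.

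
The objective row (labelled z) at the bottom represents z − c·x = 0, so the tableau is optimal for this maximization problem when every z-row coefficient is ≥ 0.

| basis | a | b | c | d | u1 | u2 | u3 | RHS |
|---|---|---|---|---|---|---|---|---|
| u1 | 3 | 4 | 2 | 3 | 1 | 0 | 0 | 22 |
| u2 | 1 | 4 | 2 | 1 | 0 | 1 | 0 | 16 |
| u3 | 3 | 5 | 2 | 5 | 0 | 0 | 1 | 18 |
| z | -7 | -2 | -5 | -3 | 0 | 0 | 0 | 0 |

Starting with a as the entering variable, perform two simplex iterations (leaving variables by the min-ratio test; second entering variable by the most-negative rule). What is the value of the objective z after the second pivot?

Ratio test on column a — row 1: 22/3 = 22/3; row 2: 16/1 = 16; row 3: 18/3 = 6. Minimum is 6 at row 3 (u3 leaves); pivot element 3.
Pivot on row 3; the z-row RHS becomes 0 − (-7)·6 = 42.
Next entering variable (most negative z-row entry -1/3): c.
Ratio test on column c — row 1: entry 0 ≤ 0; row 2: 10/(4/3) = 15/2; row 3: 6/(2/3) = 9. Minimum is 15/2 at row 2 (u2 leaves); pivot element 4/3.
After the second pivot the z-row RHS is 42 − (-1/3)·(15/2) = 89/2.

89/2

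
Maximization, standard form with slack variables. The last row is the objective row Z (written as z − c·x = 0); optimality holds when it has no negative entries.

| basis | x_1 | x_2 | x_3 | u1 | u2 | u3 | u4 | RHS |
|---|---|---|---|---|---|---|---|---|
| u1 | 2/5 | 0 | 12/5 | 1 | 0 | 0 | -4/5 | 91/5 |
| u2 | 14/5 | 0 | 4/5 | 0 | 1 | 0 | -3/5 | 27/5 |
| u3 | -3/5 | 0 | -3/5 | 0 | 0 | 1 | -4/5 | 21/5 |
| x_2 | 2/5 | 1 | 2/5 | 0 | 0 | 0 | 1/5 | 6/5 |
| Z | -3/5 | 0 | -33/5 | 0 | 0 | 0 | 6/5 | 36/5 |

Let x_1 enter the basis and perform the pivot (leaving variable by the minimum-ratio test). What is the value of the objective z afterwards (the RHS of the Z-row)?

Ratio test on column x_1 — row 1: (91/5)/(2/5) = 91/2; row 2: (27/5)/(14/5) = 27/14; row 3: entry -3/5 ≤ 0; row 4: (6/5)/(2/5) = 3. Minimum is 27/14 at row 2 (u2 leaves); pivot element 14/5.
Pivot on row 2; the Z-row RHS becomes 36/5 − (-3/5)·(27/14) = 117/14.

117/14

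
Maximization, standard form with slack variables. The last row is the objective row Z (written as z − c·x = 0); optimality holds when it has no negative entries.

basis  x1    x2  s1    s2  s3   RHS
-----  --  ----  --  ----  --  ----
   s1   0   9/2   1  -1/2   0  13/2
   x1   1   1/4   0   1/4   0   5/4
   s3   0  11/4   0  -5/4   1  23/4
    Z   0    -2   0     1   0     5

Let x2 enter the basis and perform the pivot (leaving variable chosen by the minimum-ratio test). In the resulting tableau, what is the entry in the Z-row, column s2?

Ratio test on column x2 — row 1: (13/2)/(9/2) = 13/9; row 2: (5/4)/(1/4) = 5; row 3: (23/4)/(11/4) = 23/11. Minimum is 13/9 at row 1 (s1 leaves); pivot element 9/2.
Divide row 1 by 9/2; eliminate column x2 from the other rows.
Z-row update in column s2: 1 − (-2)·(-1/9) = 7/9.

7/9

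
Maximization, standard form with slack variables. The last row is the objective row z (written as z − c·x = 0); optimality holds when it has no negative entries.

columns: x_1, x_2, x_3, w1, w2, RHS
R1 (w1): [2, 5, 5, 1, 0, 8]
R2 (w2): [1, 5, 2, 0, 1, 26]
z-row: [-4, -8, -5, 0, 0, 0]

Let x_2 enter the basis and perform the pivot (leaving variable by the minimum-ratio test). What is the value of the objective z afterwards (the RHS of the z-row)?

64/5

Ratio test on column x_2 — row 1: 8/5 = 8/5; row 2: 26/5 = 26/5. Minimum is 8/5 at row 1 (w1 leaves); pivot element 5.
Pivot on row 1; the z-row RHS becomes 0 − (-8)·(8/5) = 64/5.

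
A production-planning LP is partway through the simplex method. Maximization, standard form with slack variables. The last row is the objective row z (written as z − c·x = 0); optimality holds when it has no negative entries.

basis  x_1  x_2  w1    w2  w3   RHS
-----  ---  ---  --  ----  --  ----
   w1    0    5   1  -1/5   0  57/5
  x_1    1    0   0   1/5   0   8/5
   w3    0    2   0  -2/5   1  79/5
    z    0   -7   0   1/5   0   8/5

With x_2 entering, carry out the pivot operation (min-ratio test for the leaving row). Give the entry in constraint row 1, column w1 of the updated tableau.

1/5

Ratio test on column x_2 — row 1: (57/5)/5 = 57/25; row 2: entry 0 ≤ 0; row 3: (79/5)/2 = 79/10. Minimum is 57/25 at row 1 (w1 leaves); pivot element 5.
Divide row 1 by 5; eliminate column x_2 from the other rows.
In the new row 1, the w1 entry is the old entry divided by the pivot: 1/5 = 1/5.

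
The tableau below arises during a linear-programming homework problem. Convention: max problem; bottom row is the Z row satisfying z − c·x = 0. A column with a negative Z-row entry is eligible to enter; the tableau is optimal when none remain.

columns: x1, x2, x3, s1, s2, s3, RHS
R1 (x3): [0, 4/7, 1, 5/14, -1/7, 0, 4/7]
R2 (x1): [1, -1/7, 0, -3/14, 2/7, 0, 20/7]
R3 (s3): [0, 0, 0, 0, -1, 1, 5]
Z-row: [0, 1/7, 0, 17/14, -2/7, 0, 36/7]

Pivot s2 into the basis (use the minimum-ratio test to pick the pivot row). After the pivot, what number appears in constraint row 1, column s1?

1/4

Ratio test on column s2 — row 1: entry -1/7 ≤ 0; row 2: (20/7)/(2/7) = 10; row 3: entry -1 ≤ 0. Minimum is 10 at row 2 (x1 leaves); pivot element 2/7.
Divide row 2 by 2/7; eliminate column s2 from the other rows.
Row 1 update in column s1: 5/14 − (-1/7)·(-3/4) = 1/4.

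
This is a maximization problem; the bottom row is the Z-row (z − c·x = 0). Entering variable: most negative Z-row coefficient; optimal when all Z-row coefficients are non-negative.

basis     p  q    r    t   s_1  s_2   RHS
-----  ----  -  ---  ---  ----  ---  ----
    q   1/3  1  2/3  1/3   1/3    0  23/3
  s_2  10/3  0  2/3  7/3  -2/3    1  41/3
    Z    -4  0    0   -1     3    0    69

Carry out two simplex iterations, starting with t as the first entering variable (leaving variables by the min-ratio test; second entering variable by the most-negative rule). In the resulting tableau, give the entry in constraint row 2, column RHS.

Ratio test on column t — row 1: (23/3)/(1/3) = 23; row 2: (41/3)/(7/3) = 41/7. Minimum is 41/7 at row 2 (s_2 leaves); pivot element 7/3.
Divide row 2 by 7/3; eliminate column t from the other rows.
Second iteration: most negative Z-row entry is -18/7 in column p, so p enters.
Ratio test on column p — row 1: entry -1/7 ≤ 0; row 2: (41/7)/(10/7) = 41/10. Minimum is 41/10 at row 2 (t leaves); pivot element 10/7.
Divide row 2 by 10/7; eliminate column p from the other rows.
After both pivots, the entry at constraint row 2, column RHS is 41/10.

41/10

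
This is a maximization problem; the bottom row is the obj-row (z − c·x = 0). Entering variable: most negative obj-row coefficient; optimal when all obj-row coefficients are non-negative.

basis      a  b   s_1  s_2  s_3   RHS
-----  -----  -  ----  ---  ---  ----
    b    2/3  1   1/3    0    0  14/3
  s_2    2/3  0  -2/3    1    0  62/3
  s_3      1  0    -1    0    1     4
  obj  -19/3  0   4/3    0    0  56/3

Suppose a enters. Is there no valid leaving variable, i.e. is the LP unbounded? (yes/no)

Column a has positive entries in row(s) 1, 2, 3, so the ratio test bounds it — not unbounded.

no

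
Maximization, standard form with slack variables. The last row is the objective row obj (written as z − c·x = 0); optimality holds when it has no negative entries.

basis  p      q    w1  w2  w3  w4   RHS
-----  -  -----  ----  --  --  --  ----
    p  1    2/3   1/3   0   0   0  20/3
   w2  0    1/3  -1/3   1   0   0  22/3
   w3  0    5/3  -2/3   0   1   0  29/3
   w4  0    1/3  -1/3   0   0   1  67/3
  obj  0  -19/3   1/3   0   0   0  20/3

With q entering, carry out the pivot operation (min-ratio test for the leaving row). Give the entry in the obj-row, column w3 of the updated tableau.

19/5

Ratio test on column q — row 1: (20/3)/(2/3) = 10; row 2: (22/3)/(1/3) = 22; row 3: (29/3)/(5/3) = 29/5; row 4: (67/3)/(1/3) = 67. Minimum is 29/5 at row 3 (w3 leaves); pivot element 5/3.
Divide row 3 by 5/3; eliminate column q from the other rows.
obj-row update in column w3: 0 − (-19/3)·(3/5) = 19/5.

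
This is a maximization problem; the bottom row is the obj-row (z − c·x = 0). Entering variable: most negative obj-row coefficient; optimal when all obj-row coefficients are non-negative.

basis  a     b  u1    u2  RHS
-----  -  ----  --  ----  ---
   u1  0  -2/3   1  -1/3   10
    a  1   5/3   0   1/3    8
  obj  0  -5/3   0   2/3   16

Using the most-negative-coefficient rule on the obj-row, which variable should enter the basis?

Negative obj-row entries: b: -5/3.
The most negative is -5/3 in column b, so b enters.

b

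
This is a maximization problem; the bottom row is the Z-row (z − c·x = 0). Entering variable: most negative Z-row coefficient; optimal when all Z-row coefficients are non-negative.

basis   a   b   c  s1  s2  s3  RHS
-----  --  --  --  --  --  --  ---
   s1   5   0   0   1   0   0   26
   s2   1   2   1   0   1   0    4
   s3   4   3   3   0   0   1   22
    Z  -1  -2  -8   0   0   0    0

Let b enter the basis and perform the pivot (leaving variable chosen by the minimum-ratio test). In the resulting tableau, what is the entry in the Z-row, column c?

Ratio test on column b — row 1: entry 0 ≤ 0; row 2: 4/2 = 2; row 3: 22/3 = 22/3. Minimum is 2 at row 2 (s2 leaves); pivot element 2.
Divide row 2 by 2; eliminate column b from the other rows.
Z-row update in column c: -8 − (-2)·(1/2) = -7.

-7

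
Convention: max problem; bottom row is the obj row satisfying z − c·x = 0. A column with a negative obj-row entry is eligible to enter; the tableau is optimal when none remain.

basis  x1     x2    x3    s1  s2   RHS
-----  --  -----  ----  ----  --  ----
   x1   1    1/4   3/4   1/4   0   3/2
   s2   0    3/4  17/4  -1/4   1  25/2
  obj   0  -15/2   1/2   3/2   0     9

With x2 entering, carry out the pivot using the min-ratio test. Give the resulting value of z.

Ratio test on column x2 — row 1: (3/2)/(1/4) = 6; row 2: (25/2)/(3/4) = 50/3. Minimum is 6 at row 1 (x1 leaves); pivot element 1/4.
Pivot on row 1; the obj-row RHS becomes 9 − (-15/2)·6 = 54.

54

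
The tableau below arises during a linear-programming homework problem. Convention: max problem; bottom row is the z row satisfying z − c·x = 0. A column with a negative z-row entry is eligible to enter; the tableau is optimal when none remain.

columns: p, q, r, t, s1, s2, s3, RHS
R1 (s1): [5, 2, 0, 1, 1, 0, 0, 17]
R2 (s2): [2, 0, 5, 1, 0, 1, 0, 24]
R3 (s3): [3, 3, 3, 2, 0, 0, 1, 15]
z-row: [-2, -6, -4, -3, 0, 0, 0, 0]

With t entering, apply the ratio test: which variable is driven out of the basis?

s3

Column t entries and ratios — s1: 17/1 = 17; s2: 24/1 = 24; s3: 15/2 = 15/2.
Smallest ratio is 15/2 in the row of s3, so s3 leaves.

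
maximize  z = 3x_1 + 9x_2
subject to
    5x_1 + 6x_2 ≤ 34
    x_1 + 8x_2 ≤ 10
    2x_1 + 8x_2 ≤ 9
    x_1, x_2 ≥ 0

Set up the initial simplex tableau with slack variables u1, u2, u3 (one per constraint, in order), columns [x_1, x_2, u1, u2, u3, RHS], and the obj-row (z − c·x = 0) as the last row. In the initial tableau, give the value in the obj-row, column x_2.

The obj-row carries the negated objective coefficients: the x_2 entry is -9.

-9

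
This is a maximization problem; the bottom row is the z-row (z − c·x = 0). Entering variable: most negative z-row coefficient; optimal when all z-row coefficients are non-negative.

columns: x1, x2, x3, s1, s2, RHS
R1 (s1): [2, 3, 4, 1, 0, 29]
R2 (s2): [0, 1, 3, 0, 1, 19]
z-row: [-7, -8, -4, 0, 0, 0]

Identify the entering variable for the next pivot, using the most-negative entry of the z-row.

Negative z-row entries: x1: -7, x2: -8, x3: -4.
The most negative is -8 in column x2, so x2 enters.

x2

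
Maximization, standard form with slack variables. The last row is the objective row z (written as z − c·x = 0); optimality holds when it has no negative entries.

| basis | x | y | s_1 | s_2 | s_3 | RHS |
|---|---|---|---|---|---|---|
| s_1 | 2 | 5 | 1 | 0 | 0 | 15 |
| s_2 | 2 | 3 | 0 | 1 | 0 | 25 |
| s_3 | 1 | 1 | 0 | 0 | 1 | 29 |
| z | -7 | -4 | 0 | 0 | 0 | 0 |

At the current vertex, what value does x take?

0

x is not in the basis, so in the current basic feasible solution x = 0.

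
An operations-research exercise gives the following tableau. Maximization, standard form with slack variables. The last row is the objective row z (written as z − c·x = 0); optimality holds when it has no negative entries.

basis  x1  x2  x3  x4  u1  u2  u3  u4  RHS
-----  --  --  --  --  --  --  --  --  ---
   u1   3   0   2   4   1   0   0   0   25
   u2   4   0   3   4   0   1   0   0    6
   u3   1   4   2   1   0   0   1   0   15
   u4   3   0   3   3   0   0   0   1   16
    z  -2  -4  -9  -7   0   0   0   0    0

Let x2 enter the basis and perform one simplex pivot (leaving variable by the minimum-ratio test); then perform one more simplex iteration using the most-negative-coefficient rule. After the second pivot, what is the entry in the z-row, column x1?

25/3

Ratio test on column x2 — row 1: entry 0 ≤ 0; row 2: entry 0 ≤ 0; row 3: 15/4 = 15/4; row 4: entry 0 ≤ 0. Minimum is 15/4 at row 3 (u3 leaves); pivot element 4.
Divide row 3 by 4; eliminate column x2 from the other rows.
Second iteration: most negative z-row entry is -7 in column x3, so x3 enters.
Ratio test on column x3 — row 1: 25/2 = 25/2; row 2: 6/3 = 2; row 3: (15/4)/(1/2) = 15/2; row 4: 16/3 = 16/3. Minimum is 2 at row 2 (u2 leaves); pivot element 3.
Divide row 2 by 3; eliminate column x3 from the other rows.
After both pivots, the entry at the z-row, column x1 is 25/3.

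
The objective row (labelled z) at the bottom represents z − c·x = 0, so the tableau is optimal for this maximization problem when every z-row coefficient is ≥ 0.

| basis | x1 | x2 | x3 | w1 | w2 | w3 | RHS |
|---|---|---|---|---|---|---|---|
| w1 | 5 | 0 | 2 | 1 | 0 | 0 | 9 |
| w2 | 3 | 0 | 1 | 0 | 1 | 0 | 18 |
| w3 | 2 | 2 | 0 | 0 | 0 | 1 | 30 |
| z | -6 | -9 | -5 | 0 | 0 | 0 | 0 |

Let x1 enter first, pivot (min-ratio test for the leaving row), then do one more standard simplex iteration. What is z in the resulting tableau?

Ratio test on column x1 — row 1: 9/5 = 9/5; row 2: 18/3 = 6; row 3: 30/2 = 15. Minimum is 9/5 at row 1 (w1 leaves); pivot element 5.
Pivot on row 1; the z-row RHS becomes 0 − (-6)·(9/5) = 54/5.
Next entering variable (most negative z-row entry -9): x2.
Ratio test on column x2 — row 1: entry 0 ≤ 0; row 2: entry 0 ≤ 0; row 3: (132/5)/2 = 66/5. Minimum is 66/5 at row 3 (w3 leaves); pivot element 2.
After the second pivot the z-row RHS is 54/5 − (-9)·(66/5) = 648/5.

648/5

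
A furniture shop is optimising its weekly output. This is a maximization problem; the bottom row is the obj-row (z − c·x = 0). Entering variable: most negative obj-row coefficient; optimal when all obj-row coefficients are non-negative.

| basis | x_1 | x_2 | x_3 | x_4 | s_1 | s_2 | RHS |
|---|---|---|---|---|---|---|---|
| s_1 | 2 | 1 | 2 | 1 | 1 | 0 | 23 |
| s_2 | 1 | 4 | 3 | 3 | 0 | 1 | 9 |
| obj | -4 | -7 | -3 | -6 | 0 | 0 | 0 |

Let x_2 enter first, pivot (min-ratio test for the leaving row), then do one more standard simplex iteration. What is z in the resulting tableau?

Ratio test on column x_2 — row 1: 23/1 = 23; row 2: 9/4 = 9/4. Minimum is 9/4 at row 2 (s_2 leaves); pivot element 4.
Pivot on row 2; the obj-row RHS becomes 0 − (-7)·(9/4) = 63/4.
Next entering variable (most negative obj-row entry -9/4): x_1.
Ratio test on column x_1 — row 1: (83/4)/(7/4) = 83/7; row 2: (9/4)/(1/4) = 9. Minimum is 9 at row 2 (x_2 leaves); pivot element 1/4.
After the second pivot the obj-row RHS is 63/4 − (-9/4)·9 = 36.

36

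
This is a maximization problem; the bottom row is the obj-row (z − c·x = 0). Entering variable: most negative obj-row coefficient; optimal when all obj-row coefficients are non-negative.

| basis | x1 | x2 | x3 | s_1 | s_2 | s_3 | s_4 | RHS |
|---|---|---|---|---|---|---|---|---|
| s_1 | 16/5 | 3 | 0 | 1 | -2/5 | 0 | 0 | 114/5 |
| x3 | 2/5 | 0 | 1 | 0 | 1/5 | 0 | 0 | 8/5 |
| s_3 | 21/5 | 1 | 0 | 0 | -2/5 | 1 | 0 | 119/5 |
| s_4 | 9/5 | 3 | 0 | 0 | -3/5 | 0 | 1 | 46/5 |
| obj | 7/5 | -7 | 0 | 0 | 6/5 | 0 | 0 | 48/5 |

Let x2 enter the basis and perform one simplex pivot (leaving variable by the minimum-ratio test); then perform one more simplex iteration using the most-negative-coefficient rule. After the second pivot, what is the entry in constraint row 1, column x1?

1

Ratio test on column x2 — row 1: (114/5)/3 = 38/5; row 2: entry 0 ≤ 0; row 3: (119/5)/1 = 119/5; row 4: (46/5)/3 = 46/15. Minimum is 46/15 at row 4 (s_4 leaves); pivot element 3.
Divide row 4 by 3; eliminate column x2 from the other rows.
Second iteration: most negative obj-row entry is -1/5 in column s_2, so s_2 enters.
Ratio test on column s_2 — row 1: (68/5)/(1/5) = 68; row 2: (8/5)/(1/5) = 8; row 3: entry -1/5 ≤ 0; row 4: entry -1/5 ≤ 0. Minimum is 8 at row 2 (x3 leaves); pivot element 1/5.
Divide row 2 by 1/5; eliminate column s_2 from the other rows.
After both pivots, the entry at constraint row 1, column x1 is 1.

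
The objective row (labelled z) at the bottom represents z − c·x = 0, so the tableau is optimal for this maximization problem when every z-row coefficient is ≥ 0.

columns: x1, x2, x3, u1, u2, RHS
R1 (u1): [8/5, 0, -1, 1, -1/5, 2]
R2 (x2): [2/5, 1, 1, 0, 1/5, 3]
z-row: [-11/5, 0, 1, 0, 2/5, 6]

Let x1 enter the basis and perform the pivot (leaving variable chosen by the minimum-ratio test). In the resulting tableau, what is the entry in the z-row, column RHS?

Ratio test on column x1 — row 1: 2/(8/5) = 5/4; row 2: 3/(2/5) = 15/2. Minimum is 5/4 at row 1 (u1 leaves); pivot element 8/5.
Divide row 1 by 8/5; eliminate column x1 from the other rows.
z-row update in column RHS: 6 − (-11/5)·(5/4) = 35/4.

35/4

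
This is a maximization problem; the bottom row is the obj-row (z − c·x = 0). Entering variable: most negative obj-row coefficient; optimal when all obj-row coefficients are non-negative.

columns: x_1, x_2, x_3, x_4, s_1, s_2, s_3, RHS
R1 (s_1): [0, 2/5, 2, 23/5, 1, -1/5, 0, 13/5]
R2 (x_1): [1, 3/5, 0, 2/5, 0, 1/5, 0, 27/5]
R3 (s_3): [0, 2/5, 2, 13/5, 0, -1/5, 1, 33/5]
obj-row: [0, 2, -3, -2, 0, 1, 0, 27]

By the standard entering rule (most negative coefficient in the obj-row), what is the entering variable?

Negative obj-row entries: x_3: -3, x_4: -2.
The most negative is -3 in column x_3, so x_3 enters.

x_3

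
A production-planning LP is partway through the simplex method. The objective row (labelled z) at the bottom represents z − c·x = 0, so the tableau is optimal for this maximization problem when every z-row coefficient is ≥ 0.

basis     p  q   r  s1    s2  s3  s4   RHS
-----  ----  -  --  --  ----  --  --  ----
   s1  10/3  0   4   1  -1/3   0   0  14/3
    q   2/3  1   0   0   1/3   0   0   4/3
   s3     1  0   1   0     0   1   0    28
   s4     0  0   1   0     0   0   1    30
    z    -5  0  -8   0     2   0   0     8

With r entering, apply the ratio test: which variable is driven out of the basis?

s1

Column r entries and ratios — s1: (14/3)/4 = 7/6; q: 0 ≤ 0, skip; s3: 28/1 = 28; s4: 30/1 = 30.
Smallest ratio is 7/6 in the row of s1, so s1 leaves.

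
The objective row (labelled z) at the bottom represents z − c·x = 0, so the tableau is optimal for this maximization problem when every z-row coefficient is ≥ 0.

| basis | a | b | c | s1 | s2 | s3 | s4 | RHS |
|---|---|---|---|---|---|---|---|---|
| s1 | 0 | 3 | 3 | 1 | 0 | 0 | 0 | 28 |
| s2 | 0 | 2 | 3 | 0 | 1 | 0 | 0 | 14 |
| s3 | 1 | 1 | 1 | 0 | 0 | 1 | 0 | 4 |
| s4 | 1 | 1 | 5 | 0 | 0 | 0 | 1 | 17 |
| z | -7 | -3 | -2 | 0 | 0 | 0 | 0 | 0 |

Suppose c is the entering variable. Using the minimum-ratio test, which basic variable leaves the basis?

s4

Column c entries and ratios — s1: 28/3 = 28/3; s2: 14/3 = 14/3; s3: 4/1 = 4; s4: 17/5 = 17/5.
Smallest ratio is 17/5 in the row of s4, so s4 leaves.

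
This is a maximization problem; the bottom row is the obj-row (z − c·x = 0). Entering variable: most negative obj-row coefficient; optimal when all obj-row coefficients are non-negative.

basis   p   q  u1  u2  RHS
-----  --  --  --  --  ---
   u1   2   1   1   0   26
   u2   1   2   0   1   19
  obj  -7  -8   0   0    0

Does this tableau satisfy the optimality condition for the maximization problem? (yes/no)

The obj-row has a negative entry -8 in column q, so it is not optimal.

no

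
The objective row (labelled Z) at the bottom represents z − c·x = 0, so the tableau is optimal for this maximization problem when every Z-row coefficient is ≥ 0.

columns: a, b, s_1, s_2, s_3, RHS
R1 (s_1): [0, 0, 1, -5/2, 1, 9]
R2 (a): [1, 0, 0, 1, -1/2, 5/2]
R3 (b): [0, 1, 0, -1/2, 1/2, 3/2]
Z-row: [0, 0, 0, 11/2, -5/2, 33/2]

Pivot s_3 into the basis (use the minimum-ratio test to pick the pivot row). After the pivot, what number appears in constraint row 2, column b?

Ratio test on column s_3 — row 1: 9/1 = 9; row 2: entry -1/2 ≤ 0; row 3: (3/2)/(1/2) = 3. Minimum is 3 at row 3 (b leaves); pivot element 1/2.
Divide row 3 by 1/2; eliminate column s_3 from the other rows.
Row 2 update in column b: 0 − (-1/2)·2 = 1.

1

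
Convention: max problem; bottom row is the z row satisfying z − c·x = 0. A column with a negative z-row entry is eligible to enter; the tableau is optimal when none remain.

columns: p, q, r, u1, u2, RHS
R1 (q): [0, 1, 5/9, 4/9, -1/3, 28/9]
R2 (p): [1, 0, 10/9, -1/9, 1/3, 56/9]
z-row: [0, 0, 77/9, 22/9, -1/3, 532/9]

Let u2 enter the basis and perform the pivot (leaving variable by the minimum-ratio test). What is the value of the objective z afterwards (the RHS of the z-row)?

196/3

Ratio test on column u2 — row 1: entry -1/3 ≤ 0; row 2: (56/9)/(1/3) = 56/3. Minimum is 56/3 at row 2 (p leaves); pivot element 1/3.
Pivot on row 2; the z-row RHS becomes 532/9 − (-1/3)·(56/3) = 196/3.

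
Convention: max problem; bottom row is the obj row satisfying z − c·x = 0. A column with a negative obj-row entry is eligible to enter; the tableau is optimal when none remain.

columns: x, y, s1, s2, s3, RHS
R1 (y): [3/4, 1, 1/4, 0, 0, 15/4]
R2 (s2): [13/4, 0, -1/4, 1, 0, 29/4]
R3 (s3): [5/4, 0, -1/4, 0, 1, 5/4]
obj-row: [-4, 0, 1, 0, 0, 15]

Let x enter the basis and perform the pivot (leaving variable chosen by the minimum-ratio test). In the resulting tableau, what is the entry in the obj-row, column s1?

Ratio test on column x — row 1: (15/4)/(3/4) = 5; row 2: (29/4)/(13/4) = 29/13; row 3: (5/4)/(5/4) = 1. Minimum is 1 at row 3 (s3 leaves); pivot element 5/4.
Divide row 3 by 5/4; eliminate column x from the other rows.
obj-row update in column s1: 1 − (-4)·(-1/5) = 1/5.

1/5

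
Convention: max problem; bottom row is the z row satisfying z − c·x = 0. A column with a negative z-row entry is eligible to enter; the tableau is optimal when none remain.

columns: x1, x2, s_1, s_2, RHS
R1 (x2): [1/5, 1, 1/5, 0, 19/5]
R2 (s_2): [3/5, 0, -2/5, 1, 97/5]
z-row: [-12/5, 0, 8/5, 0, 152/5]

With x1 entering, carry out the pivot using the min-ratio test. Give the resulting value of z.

Ratio test on column x1 — row 1: (19/5)/(1/5) = 19; row 2: (97/5)/(3/5) = 97/3. Minimum is 19 at row 1 (x2 leaves); pivot element 1/5.
Pivot on row 1; the z-row RHS becomes 152/5 − (-12/5)·19 = 76.

76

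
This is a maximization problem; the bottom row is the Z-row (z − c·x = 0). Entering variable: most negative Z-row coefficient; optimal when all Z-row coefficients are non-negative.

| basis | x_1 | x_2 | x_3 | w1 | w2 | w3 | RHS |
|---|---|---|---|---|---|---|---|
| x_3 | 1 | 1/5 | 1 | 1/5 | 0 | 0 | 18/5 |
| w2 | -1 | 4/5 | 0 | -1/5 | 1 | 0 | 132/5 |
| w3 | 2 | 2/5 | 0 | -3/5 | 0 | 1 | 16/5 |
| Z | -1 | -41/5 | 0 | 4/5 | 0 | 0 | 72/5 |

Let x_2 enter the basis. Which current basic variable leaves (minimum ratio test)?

w3

Column x_2 entries and ratios — x_3: (18/5)/(1/5) = 18; w2: (132/5)/(4/5) = 33; w3: (16/5)/(2/5) = 8.
Smallest ratio is 8 in the row of w3, so w3 leaves.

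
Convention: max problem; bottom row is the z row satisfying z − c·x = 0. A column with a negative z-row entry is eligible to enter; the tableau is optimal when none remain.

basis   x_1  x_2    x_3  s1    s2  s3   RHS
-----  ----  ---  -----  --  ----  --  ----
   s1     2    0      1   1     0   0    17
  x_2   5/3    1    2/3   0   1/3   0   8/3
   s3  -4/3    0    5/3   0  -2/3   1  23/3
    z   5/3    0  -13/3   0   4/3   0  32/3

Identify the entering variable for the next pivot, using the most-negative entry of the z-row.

x_3

Negative z-row entries: x_3: -13/3.
The most negative is -13/3 in column x_3, so x_3 enters.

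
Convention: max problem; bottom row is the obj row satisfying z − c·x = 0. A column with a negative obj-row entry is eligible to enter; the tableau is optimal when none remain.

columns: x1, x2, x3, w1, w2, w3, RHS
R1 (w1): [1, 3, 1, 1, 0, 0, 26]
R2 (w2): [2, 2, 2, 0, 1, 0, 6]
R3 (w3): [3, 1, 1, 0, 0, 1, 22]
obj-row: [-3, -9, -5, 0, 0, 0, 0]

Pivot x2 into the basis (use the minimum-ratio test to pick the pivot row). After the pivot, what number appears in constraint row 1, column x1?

Ratio test on column x2 — row 1: 26/3 = 26/3; row 2: 6/2 = 3; row 3: 22/1 = 22. Minimum is 3 at row 2 (w2 leaves); pivot element 2.
Divide row 2 by 2; eliminate column x2 from the other rows.
Row 1 update in column x1: 1 − 3·1 = -2.

-2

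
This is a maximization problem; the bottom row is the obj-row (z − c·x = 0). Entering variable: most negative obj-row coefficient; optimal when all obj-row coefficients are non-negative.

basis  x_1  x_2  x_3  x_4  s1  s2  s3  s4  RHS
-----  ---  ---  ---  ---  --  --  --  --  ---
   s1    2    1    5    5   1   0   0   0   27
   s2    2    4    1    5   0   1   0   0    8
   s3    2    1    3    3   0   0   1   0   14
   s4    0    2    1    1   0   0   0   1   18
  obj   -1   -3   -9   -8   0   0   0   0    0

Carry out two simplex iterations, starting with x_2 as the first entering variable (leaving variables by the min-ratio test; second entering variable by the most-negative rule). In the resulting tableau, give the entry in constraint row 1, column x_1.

Ratio test on column x_2 — row 1: 27/1 = 27; row 2: 8/4 = 2; row 3: 14/1 = 14; row 4: 18/2 = 9. Minimum is 2 at row 2 (s2 leaves); pivot element 4.
Divide row 2 by 4; eliminate column x_2 from the other rows.
Second iteration: most negative obj-row entry is -33/4 in column x_3, so x_3 enters.
Ratio test on column x_3 — row 1: 25/(19/4) = 100/19; row 2: 2/(1/4) = 8; row 3: 12/(11/4) = 48/11; row 4: 14/(1/2) = 28. Minimum is 48/11 at row 3 (s3 leaves); pivot element 11/4.
Divide row 3 by 11/4; eliminate column x_3 from the other rows.
After both pivots, the entry at constraint row 1, column x_1 is -12/11.

-12/11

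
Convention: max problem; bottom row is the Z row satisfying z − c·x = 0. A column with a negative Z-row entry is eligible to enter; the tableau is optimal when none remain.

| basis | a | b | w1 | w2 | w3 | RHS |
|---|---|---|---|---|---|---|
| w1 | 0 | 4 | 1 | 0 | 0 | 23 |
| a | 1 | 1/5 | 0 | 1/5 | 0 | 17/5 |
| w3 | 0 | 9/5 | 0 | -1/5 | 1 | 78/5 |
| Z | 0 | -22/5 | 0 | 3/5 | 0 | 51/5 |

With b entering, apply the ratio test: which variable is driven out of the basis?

Column b entries and ratios — w1: 23/4 = 23/4; a: (17/5)/(1/5) = 17; w3: (78/5)/(9/5) = 26/3.
Smallest ratio is 23/4 in the row of w1, so w1 leaves.

w1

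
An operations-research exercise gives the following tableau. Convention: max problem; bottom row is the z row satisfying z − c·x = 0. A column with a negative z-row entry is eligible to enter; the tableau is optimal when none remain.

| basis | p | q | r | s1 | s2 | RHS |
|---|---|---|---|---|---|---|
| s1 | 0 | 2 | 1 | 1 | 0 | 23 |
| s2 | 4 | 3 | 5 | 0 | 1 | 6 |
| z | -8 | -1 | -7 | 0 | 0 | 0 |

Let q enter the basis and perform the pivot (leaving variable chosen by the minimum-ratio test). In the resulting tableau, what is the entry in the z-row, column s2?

1/3

Ratio test on column q — row 1: 23/2 = 23/2; row 2: 6/3 = 2. Minimum is 2 at row 2 (s2 leaves); pivot element 3.
Divide row 2 by 3; eliminate column q from the other rows.
z-row update in column s2: 0 − (-1)·(1/3) = 1/3.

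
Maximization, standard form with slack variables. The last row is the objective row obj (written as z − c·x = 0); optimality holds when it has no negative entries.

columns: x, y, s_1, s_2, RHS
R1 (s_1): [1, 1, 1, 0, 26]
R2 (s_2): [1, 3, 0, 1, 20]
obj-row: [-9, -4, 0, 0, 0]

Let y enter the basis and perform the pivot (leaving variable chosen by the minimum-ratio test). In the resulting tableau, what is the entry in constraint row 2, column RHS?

20/3

Ratio test on column y — row 1: 26/1 = 26; row 2: 20/3 = 20/3. Minimum is 20/3 at row 2 (s_2 leaves); pivot element 3.
Divide row 2 by 3; eliminate column y from the other rows.
In the new row 2, the RHS entry is the old entry divided by the pivot: 20/3 = 20/3.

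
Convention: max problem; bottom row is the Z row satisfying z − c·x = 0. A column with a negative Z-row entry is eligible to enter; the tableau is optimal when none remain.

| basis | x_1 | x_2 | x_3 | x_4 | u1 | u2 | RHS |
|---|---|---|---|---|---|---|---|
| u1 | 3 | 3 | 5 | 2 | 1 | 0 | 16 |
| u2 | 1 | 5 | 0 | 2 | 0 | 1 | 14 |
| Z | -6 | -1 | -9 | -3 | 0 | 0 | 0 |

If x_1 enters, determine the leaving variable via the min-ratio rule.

Column x_1 entries and ratios — u1: 16/3 = 16/3; u2: 14/1 = 14.
Smallest ratio is 16/3 in the row of u1, so u1 leaves.

u1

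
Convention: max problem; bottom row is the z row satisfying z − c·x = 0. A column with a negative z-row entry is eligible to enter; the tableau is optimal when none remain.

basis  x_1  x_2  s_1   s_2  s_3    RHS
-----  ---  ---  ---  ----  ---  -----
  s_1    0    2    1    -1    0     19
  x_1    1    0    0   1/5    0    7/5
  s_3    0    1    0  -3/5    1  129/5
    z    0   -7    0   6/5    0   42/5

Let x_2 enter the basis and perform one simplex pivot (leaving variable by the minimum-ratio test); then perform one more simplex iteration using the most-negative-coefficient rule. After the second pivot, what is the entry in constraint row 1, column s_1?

Ratio test on column x_2 — row 1: 19/2 = 19/2; row 2: entry 0 ≤ 0; row 3: (129/5)/1 = 129/5. Minimum is 19/2 at row 1 (s_1 leaves); pivot element 2.
Divide row 1 by 2; eliminate column x_2 from the other rows.
Second iteration: most negative z-row entry is -23/10 in column s_2, so s_2 enters.
Ratio test on column s_2 — row 1: entry -1/2 ≤ 0; row 2: (7/5)/(1/5) = 7; row 3: entry -1/10 ≤ 0. Minimum is 7 at row 2 (x_1 leaves); pivot element 1/5.
Divide row 2 by 1/5; eliminate column s_2 from the other rows.
After both pivots, the entry at constraint row 1, column s_1 is 1/2.

1/2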